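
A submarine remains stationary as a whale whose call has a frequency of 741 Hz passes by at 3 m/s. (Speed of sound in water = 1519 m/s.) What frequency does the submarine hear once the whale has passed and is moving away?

Receding: f₂ = f · v/(v + v_s) = 741 × 1519/1522 ≈ 740 Hz.

740 Hz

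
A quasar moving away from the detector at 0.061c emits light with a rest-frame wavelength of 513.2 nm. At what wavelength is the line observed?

Relativistic Doppler for wavelength: λ' = λ₀ · √((1 + β)/(1 − β)).
λ' = 513.2 × √(1.0610/0.9390) = 513.2 × 1.06298 ≈ 545.5 nm.

545.5 nm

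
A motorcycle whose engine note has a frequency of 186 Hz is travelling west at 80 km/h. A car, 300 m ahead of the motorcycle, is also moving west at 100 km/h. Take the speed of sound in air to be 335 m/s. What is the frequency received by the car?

183 Hz

80 km/h = 22.22 m/s; 100 km/h = 27.78 m/s.
The car is ahead, so the motorcycle is moving toward it while the car is moving away from the motorcycle.
Both move, so f' = f · (v − v_o)/(v − v_s).
f' = 186 × (335 − 27.78)/(335 − 22.22) = 186 × 307.22/312.78 ≈ 183 Hz.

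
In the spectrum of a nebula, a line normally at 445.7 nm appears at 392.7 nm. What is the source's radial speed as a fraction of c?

λ'/λ₀ = 0.8811 < 1 (blueshift), so the source is approaching.
λ'/λ₀ = √((1 − β)/(1 + β)) for an approaching source ⇒ β = (1 − r²)/(1 + r²) with r = λ'/λ₀.
β = (1 − 0.7763)/(1 + 0.7763) ≈ 0.126.

0.126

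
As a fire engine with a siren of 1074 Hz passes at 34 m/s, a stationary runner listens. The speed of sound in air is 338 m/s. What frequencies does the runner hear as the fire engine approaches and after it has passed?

1194 Hz approaching; 976 Hz receding

Approaching: f₁ = f · v/(v − v_s) = 1074 × 338/304 ≈ 1194 Hz.
Receding: f₂ = f · v/(v + v_s) = 1074 × 338/372 ≈ 976 Hz.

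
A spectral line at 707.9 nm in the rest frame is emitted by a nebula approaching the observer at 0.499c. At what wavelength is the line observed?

Relativistic Doppler for wavelength: λ' = λ₀ · √((1 − β)/(1 + β)).
λ' = 707.9 × √(0.5010/1.4990) = 707.9 × 0.57812 ≈ 409.3 nm.

409.3 nm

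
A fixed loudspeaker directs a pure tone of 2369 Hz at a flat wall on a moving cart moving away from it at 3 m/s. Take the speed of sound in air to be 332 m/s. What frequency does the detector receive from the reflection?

2327 Hz

At the flat wall on a moving cart (a moving observer), f₁ = f₀ · (v − u)/v = 2369 × 329/332 ≈ 2348 Hz.
The reflection then acts as a moving source: f₂ = f₁ · v/(v + u) ≈ 2327 Hz.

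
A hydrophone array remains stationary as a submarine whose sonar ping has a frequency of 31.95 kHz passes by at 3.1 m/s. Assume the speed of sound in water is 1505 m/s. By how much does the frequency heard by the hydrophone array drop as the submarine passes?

Approaching: f₁ = f · v/(v − v_s) = 31.95 × 1505/1501.9 ≈ 32.016 kHz.
Receding: f₂ = f · v/(v + v_s) = 31.95 × 1505/1508.1 ≈ 31.884 kHz.
Drop: f₁ − f₂ = 2f·v·v_s/(v² − v_s²) = 2 × 31.95 × 1505 × 3.1/(1505² − 3.1²) ≈ 0.132 kHz.

0.132 kHz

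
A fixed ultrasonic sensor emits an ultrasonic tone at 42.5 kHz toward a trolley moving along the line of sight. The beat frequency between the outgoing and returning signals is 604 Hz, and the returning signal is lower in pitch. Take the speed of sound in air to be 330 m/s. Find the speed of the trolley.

Double Doppler shift off a moving reflector: f₂ = f₀ · (v + u)/(v − u) (u > 0 toward emitter).
Returning signal is lower, so f₂ = f₀ − Δf = 42500 − 604 = 41896 Hz.
Rearranging, u = v · (f₂ − f₀)/(f₂ + f₀) = 330 × -604/84396 ≈ -2.36 m/s.
So the trolley is moving at 2.36 m/s away from the emitter.

2.36 m/s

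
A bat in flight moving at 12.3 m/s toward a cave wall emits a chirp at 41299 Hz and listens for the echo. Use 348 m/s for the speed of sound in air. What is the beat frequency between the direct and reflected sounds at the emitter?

The cave wall receives the sound from a moving source: f₁ = f₀ · v/(v − v_e) = 41299 × 348/335.7 ≈ 42812 Hz.
On the return leg the bat in flight is a moving observer: f₂ = f₁ · (v + v_e)/v = 42812 × 360.3/348 ≈ 44325 Hz.
Beat against the emitted tone: |f₂ − f₀| = 2v_e·f₀/(v − v_e) = 2 × 12.3 × 41299/335.7 ≈ 3026 Hz.

3026 Hz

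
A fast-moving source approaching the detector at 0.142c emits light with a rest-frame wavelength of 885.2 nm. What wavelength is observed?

Relativistic Doppler for wavelength: λ' = λ₀ · √((1 − β)/(1 + β)).
λ' = 885.2 × √(0.8580/1.1420) = 885.2 × 0.86678 ≈ 767.3 nm.

767.3 nm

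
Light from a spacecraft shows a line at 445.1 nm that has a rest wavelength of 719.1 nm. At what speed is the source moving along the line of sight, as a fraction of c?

0.446

λ'/λ₀ = 0.6190 < 1 (blueshift), so the source is approaching.
λ'/λ₀ = √((1 − β)/(1 + β)) for an approaching source ⇒ β = (1 − r²)/(1 + r²) with r = λ'/λ₀.
β = (1 − 0.3831)/(1 + 0.3831) ≈ 0.446.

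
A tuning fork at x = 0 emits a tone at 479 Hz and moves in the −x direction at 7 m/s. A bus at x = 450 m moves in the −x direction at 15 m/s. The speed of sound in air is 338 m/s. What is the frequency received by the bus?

The observer lies on the +x side, so the source is heading away from the observer and the observer is heading toward the source.
With source receding and observer approaching, f' = f · (v + v_o)/(v + v_s).
f' = 479 × (338 + 15)/(338 + 7) = 479 × 353/345 ≈ 490 Hz.

490 Hz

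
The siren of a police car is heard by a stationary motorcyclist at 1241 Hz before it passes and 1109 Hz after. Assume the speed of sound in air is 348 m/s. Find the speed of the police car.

19.5 m/s

f₁/f₂ = (v + v_s)/(v − v_s), so v_s = v · (f₁ − f₂)/(f₁ + f₂).
v_s = 348 × (1241 − 1109)/(1241 + 1109) = 348 × 132/2350 ≈ 19.5 m/s.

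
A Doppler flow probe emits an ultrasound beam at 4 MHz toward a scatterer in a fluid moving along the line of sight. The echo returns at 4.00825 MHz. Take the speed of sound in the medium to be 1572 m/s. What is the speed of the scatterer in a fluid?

Double Doppler shift off a moving reflector: f₂ = f₀ · (v + u)/(v − u) (u > 0 toward emitter).
Rearranging, u = v · (f₂ − f₀)/(f₂ + f₀) = 1572 × 0.00825/8.00825 ≈ 1.62 m/s.
So the scatterer in a fluid is moving at 1.62 m/s toward the emitter.

1.62 m/s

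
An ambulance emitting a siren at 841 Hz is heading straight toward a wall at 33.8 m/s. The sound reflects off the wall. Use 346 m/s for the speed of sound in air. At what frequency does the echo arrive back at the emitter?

1023 Hz

The wall receives the sound from a moving source: f₁ = f₀ · v/(v − v_e) = 841 × 346/312.2 ≈ 932 Hz.
On the return leg the ambulance is a moving observer: f₂ = f₁ · (v + v_e)/v = 932 × 379.8/346 ≈ 1023 Hz.
Equivalently f₂ = f₀ · (v + v_e)/(v − v_e).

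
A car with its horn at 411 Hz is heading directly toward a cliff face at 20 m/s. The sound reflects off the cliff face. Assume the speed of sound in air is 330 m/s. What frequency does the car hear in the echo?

464 Hz

The cliff face receives the sound from a moving source: f₁ = f₀ · v/(v − v_e) = 411 × 330/310 ≈ 438 Hz.
On the return leg the car is a moving observer: f₂ = f₁ · (v + v_e)/v = 438 × 350/330 ≈ 464 Hz.
Equivalently f₂ = f₀ · (v + v_e)/(v − v_e).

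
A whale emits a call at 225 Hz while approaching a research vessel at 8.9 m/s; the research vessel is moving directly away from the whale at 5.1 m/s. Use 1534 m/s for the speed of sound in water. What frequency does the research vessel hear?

226 Hz

Both move, so f' = f · (v − v_o)/(v − v_s).
f' = 225 × (1534 − 5.1)/(1534 − 8.9) = 225 × 1528.9/1525.1 ≈ 226 Hz.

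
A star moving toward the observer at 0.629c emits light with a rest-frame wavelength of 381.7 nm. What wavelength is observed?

182.2 nm

Relativistic Doppler for wavelength: λ' = λ₀ · √((1 − β)/(1 + β)).
λ' = 381.7 × √(0.3710/1.6290) = 381.7 × 0.47723 ≈ 182.2 nm.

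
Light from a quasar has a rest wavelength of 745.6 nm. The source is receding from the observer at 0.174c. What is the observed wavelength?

888.9 nm

Relativistic Doppler for wavelength: λ' = λ₀ · √((1 + β)/(1 − β)).
λ' = 745.6 × √(1.1740/0.8260) = 745.6 × 1.19219 ≈ 888.9 nm.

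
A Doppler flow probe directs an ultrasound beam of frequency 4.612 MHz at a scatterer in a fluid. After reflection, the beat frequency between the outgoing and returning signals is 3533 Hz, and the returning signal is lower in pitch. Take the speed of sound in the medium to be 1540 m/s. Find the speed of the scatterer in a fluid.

Double Doppler shift off a moving reflector: f₂ = f₀ · (v + u)/(v − u) (u > 0 toward emitter).
Returning signal is lower, so f₂ = f₀ − Δf = 4612000 − 3533 = 4608467 Hz.
Rearranging, u = v · (f₂ − f₀)/(f₂ + f₀) = 1540 × -3533/9220467 ≈ -0.59 m/s.
So the scatterer in a fluid is moving at 0.59 m/s away from the emitter.

0.59 m/s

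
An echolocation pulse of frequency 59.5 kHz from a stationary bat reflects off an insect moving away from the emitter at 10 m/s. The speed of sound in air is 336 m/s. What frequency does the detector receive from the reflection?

56.1 kHz

The insect first receives the wave as a moving observer: f₁ = f₀ · (v − u)/v = 59.5 × (336 − 10)/336 ≈ 57.7 kHz.
The reflection then acts as a moving source: f₂ = f₁ · v/(v + u) ≈ 56.1 kHz.
Equivalently f₂ = f₀ · (v − u)/(v + u).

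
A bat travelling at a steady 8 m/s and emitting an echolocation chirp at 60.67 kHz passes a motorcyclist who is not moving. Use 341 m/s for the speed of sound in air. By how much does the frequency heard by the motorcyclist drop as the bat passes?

Approaching: f₁ = f · v/(v − v_s) = 60.67 × 341/333 ≈ 62.13 kHz.
Receding: f₂ = f · v/(v + v_s) = 60.67 × 341/349 ≈ 59.28 kHz.
Drop: f₁ − f₂ = 2f·v·v_s/(v² − v_s²) = 2 × 60.67 × 341 × 8/(341² − 8²) ≈ 2.85 kHz.

2.85 kHz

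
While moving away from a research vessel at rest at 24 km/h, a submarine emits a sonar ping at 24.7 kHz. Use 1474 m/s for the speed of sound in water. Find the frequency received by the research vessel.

24 km/h = 6.667 m/s.
Only the source moves, away from the listener, so f' = f · v/(v + v_s).
f' = 24.7 × 1474/(1474 + 6.667) = 24.7 × 1474/1481 ≈ 24.6 kHz.

24.6 kHz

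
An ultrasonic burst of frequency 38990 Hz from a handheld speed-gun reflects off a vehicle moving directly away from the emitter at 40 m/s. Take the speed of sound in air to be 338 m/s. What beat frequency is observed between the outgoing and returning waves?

8252 Hz

The vehicle first receives the wave as a moving observer: f₁ = f₀ · (v − u)/v = 38990 × (338 − 40)/338 ≈ 34376 Hz.
On reflection it acts as a source moving away from the stationary detector: f₂ = f₁ · v/(v + u) = 34376 × 338/378 ≈ 30738 Hz.
Beat frequency: |f₂ − f₀| = 2u·f₀/(v + u) = 2 × 40 × 38990/378 ≈ 8252 Hz.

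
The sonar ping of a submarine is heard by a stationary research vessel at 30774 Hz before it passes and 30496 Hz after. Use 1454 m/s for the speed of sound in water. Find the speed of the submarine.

6.6 m/s

f₁/f₂ = (v + v_s)/(v − v_s), so v_s = v · (f₁ − f₂)/(f₁ + f₂).
v_s = 1454 × (30774 − 30496)/(30774 + 30496) = 1454 × 278/61270 ≈ 6.6 m/s.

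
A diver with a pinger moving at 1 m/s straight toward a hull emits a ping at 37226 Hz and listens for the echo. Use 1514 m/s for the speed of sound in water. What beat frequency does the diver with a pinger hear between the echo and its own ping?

The hull receives the sound from a moving source: f₁ = f₀ · v/(v − v_e) = 37226 × 1514/1513 ≈ 37250.6 Hz.
On the return leg the diver with a pinger is a moving observer: f₂ = f₁ · (v + v_e)/v = 37250.6 × 1515/1514 ≈ 37275.2 Hz.
Beat against the emitted tone: |f₂ − f₀| = 2v_e·f₀/(v − v_e) = 2 × 1 × 37226/1513 ≈ 49.2 Hz.

49.2 Hz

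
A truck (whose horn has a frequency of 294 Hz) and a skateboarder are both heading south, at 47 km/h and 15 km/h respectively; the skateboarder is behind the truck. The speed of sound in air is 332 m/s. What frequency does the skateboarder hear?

47 km/h = 13.06 m/s; 15 km/h = 4.167 m/s.
The skateboarder is behind, so the truck is moving away from it while the skateboarder is moving toward the truck.
With source receding and observer approaching, f' = f · (v + v_o)/(v + v_s).
f' = 294 × (332 + 4.167)/(332 + 13.06) = 294 × 336.17/345.06 ≈ 286 Hz.

286 Hz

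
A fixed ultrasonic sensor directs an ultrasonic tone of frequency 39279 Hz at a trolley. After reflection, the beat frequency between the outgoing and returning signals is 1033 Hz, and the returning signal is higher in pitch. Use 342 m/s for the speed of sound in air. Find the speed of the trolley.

Double Doppler shift off a moving reflector: f₂ = f₀ · (v + u)/(v − u) (u > 0 toward emitter).
Returning signal is higher, so f₂ = f₀ + Δf = 39279 + 1033 = 40312 Hz.
Rearranging, u = v · (f₂ − f₀)/(f₂ + f₀) = 342 × 1033/79591 ≈ 4.4 m/s.
So the trolley is moving at 4.4 m/s toward the emitter.

4.4 m/s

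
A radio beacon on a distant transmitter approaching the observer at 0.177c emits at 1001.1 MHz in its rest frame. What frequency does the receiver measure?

1197.2 MHz

Relativistic Doppler for frequency: f' = f₀ · √((1 + β)/(1 − β)).
f' = 1001.1 × √(1.1770/0.8230) = 1001.1 × 1.19588 ≈ 1197.2 MHz.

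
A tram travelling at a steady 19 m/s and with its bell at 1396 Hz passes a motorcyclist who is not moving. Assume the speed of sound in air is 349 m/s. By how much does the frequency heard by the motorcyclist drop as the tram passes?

152 Hz

Approaching: f₁ = f · v/(v − v_s) = 1396 × 349/330 ≈ 1476 Hz.
Receding: f₂ = f · v/(v + v_s) = 1396 × 349/368 ≈ 1324 Hz.
Drop: f₁ − f₂ = 2f·v·v_s/(v² − v_s²) = 2 × 1396 × 349 × 19/(349² − 19²) ≈ 152 Hz.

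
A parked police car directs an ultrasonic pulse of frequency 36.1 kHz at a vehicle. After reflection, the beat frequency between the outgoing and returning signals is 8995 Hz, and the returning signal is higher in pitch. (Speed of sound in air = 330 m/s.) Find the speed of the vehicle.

37 m/s

Double Doppler shift off a moving reflector: f₂ = f₀ · (v + u)/(v − u) (u > 0 toward emitter).
Returning signal is higher, so f₂ = f₀ + Δf = 36100 + 8995 = 45095 Hz.
Rearranging, u = v · (f₂ − f₀)/(f₂ + f₀) = 330 × 8995/81195 ≈ 37 m/s.
So the vehicle is moving at 37 m/s toward the emitter.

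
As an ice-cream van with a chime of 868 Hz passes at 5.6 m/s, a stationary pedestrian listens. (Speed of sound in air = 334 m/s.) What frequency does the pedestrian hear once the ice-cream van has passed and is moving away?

854 Hz

Receding: f₂ = f · v/(v + v_s) = 868 × 334/339.6 ≈ 854 Hz.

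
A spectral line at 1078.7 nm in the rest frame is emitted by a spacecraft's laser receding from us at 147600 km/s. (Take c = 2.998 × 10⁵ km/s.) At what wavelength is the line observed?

β = v/c = 147600/299800 = 0.4923.
Relativistic Doppler for wavelength: λ' = λ₀ · √((1 + β)/(1 − β)).
λ' = 1078.7 × √(1.4923/0.5077) = 1078.7 × 1.71451 ≈ 1849.4 nm.

1849.4 nm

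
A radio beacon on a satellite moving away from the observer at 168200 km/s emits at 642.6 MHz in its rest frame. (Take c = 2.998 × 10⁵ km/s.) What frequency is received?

β = v/c = 168200/299800 = 0.5610.
Relativistic Doppler for frequency: f' = f₀ · √((1 − β)/(1 + β)).
f' = 642.6 × √(0.4390/1.5610) = 642.6 × 0.53028 ≈ 340.8 MHz.

340.8 MHz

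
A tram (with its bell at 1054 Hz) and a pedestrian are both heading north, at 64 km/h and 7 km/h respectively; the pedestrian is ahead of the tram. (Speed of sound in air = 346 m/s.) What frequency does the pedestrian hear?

64 km/h = 17.78 m/s; 7 km/h = 1.944 m/s.
The pedestrian is ahead, so the tram is moving toward it while the pedestrian is moving away from the tram.
With source approaching and observer receding, f' = f · (v − v_o)/(v − v_s).
f' = 1054 × (346 − 1.944)/(346 − 17.78) = 1054 × 344.06/328.22 ≈ 1105 Hz.

1105 Hz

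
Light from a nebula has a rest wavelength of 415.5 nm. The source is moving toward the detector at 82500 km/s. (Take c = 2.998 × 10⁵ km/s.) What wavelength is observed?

β = v/c = 82500/299800 = 0.2752.
Relativistic Doppler for wavelength: λ' = λ₀ · √((1 − β)/(1 + β)).
λ' = 415.5 × √(0.7248/1.2752) = 415.5 × 0.75392 ≈ 313.3 nm.

313.3 nm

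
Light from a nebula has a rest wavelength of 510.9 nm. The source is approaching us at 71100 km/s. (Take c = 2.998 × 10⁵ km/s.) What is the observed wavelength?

β = v/c = 71100/299800 = 0.2372.
Relativistic Doppler for wavelength: λ' = λ₀ · √((1 − β)/(1 + β)).
λ' = 510.9 × √(0.7628/1.2372) = 510.9 × 0.78524 ≈ 401.2 nm.

401.2 nm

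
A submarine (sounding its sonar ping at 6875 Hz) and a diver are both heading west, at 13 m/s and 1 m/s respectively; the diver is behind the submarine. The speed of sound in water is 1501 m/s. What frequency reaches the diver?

The diver is behind, so the submarine is moving away from it while the diver is moving toward the submarine.
General Doppler shift: f' = f · (v + v_o)/(v + v_s).
f' = 6875 × (1501 + 1)/(1501 + 13) = 6875 × 1502/1514 ≈ 6821 Hz.

6821 Hz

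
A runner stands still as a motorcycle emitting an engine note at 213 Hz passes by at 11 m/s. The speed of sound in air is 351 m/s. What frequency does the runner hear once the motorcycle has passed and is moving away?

207 Hz

Receding: f₂ = f · v/(v + v_s) = 213 × 351/362 ≈ 207 Hz.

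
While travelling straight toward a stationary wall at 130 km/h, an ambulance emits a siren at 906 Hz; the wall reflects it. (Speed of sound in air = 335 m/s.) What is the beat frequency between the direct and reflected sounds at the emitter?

219 Hz

130 km/h = 36.11 m/s.
The wall receives the sound from a moving source: f₁ = f₀ · v/(v − v_e) = 906 × 335/298.89 ≈ 1015 Hz.
On the return leg the ambulance is a moving observer: f₂ = f₁ · (v + v_e)/v = 1015 × 371.11/335 ≈ 1125 Hz.
Equivalently f₂ = f₀ · (v + v_e)/(v − v_e).
Beat against the emitted tone: |f₂ − f₀| = 2v_e·f₀/(v − v_e) = 2 × 36.11 × 906/298.89 ≈ 219 Hz.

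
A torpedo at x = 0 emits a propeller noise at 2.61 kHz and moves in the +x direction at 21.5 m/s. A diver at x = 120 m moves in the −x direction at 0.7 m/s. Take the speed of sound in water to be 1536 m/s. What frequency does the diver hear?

The observer lies on the +x side, so the source is heading toward the observer and the observer is heading toward the source.
Both move, so f' = f · (v + v_o)/(v − v_s).
f' = 2.61 × (1536 + 0.7)/(1536 − 21.5) = 2.61 × 1536.7/1514.5 ≈ 2.65 kHz.

2.65 kHz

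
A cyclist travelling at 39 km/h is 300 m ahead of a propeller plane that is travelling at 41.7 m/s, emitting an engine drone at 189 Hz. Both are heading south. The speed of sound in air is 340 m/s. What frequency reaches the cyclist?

209 Hz

39 km/h = 10.83 m/s.
The cyclist is ahead, so the propeller plane is moving toward it while the cyclist is moving away from the propeller plane.
General Doppler shift: f' = f · (v − v_o)/(v − v_s).
f' = 189 × (340 − 10.83)/(340 − 41.7) = 189 × 329.17/298.3 ≈ 209 Hz.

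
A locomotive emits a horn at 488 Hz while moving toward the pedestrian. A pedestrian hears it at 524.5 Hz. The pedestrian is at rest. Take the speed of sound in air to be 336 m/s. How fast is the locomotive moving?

f' = f · v/(v − v_s) ⇒ v_s = v · |1 − f/f'|.
v_s = 336 × |1 − 488/524.5| = 336 × 0.06959 ≈ 23.4 m/s.

23.4 m/s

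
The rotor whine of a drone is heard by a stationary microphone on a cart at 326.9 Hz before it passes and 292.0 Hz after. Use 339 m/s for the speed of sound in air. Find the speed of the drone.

19.1 m/s

f₁/f₂ = (v + v_s)/(v − v_s), so v_s = v · (f₁ − f₂)/(f₁ + f₂).
v_s = 339 × (326.9 − 292.0)/(326.9 + 292.0) = 339 × 34.9/618.9 ≈ 19.1 m/s.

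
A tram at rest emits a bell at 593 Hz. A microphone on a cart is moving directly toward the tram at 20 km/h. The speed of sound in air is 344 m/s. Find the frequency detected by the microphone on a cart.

603 Hz

20 km/h = 5.556 m/s.
Only the observer moves, toward the source, so f' = f · (v + v_o)/v.
f' = 593 × (344 + 5.556)/344 = 593 × 349.56/344 ≈ 603 Hz.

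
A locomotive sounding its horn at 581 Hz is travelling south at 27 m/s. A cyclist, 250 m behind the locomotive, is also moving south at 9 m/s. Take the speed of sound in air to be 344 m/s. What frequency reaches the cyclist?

The cyclist is behind, so the locomotive is moving away from it while the cyclist is moving toward the locomotive.
Both move, so f' = f · (v + v_o)/(v + v_s).
f' = 581 × (344 + 9)/(344 + 27) = 581 × 353/371 ≈ 553 Hz.

553 Hz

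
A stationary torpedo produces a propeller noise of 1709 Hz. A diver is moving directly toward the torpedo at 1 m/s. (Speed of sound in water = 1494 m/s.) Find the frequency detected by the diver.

Moving observer, stationary source: f' = f · (v + v_o)/v.
f' = 1709 × (1494 + 1)/1494 = 1709 × 1495/1494 ≈ 1710 Hz.

1710 Hz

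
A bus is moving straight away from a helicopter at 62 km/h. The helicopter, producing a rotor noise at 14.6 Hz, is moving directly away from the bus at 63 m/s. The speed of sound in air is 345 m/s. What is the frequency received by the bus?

62 km/h = 17.22 m/s.
With source receding and observer receding, f' = f · (v − v_o)/(v + v_s).
f' = 14.6 × (345 − 17.22)/(345 + 63) = 14.6 × 327.78/408 ≈ 11.7 Hz.

11.7 Hz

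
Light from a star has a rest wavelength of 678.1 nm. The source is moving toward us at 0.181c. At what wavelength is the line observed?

Relativistic Doppler for wavelength: λ' = λ₀ · √((1 − β)/(1 + β)).
λ' = 678.1 × √(0.8190/1.1810) = 678.1 × 0.83275 ≈ 564.7 nm.

564.7 nm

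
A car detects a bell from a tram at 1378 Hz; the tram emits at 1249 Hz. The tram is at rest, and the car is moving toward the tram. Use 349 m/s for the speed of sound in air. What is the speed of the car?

f' = f · (v + v_o)/v ⇒ v_o = v · |f'/f − 1|.
v_o = 349 × |1378/1249 − 1| = 349 × 0.1033 ≈ 36 m/s.

36 m/s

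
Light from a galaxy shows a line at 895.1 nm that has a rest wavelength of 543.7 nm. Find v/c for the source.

λ'/λ₀ = 1.6463 > 1 (redshift), so the source is receding.
λ'/λ₀ = √((1 + β)/(1 − β)) for a receding source ⇒ β = (r² − 1)/(r² + 1) with r = λ'/λ₀.
β = (2.7103 − 1)/(2.7103 + 1) ≈ 0.461.

0.461c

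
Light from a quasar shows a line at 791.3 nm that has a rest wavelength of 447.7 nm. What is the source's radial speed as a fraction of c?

0.515c

λ'/λ₀ = 1.7675 > 1 (redshift), so the source is receding.
λ'/λ₀ = √((1 + β)/(1 − β)) for a receding source ⇒ β = (r² − 1)/(r² + 1) with r = λ'/λ₀.
β = (3.1240 − 1)/(3.1240 + 1) ≈ 0.515.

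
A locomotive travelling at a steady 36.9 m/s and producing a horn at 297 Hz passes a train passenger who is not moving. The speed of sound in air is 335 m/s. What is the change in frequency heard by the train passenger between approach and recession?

66.2 Hz

Approaching: f₁ = f · v/(v − v_s) = 297 × 335/298.1 ≈ 333.8 Hz.
Receding: f₂ = f · v/(v + v_s) = 297 × 335/371.9 ≈ 267.5 Hz.
Drop: f₁ − f₂ = 2f·v·v_s/(v² − v_s²) = 2 × 297 × 335 × 36.9/(335² − 36.9²) ≈ 66.2 Hz.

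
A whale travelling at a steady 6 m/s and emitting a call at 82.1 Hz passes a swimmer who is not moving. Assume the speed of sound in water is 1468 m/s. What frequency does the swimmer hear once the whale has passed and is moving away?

Receding: f₂ = f · v/(v + v_s) = 82.1 × 1468/1474 ≈ 82 Hz.

82 Hz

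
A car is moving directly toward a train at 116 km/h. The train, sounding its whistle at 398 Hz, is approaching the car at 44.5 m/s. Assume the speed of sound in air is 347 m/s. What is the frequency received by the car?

499 Hz

116 km/h = 32.22 m/s.
Both move, so f' = f · (v + v_o)/(v − v_s).
f' = 398 × (347 + 32.22)/(347 − 44.5) = 398 × 379.22/302.5 ≈ 499 Hz.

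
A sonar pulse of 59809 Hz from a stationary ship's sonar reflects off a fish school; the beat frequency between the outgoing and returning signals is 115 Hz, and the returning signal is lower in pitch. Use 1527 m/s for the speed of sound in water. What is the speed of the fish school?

Double Doppler shift off a moving reflector: f₂ = f₀ · (v + u)/(v − u) (u > 0 toward emitter).
Returning signal is lower, so f₂ = f₀ − Δf = 59809 − 115 = 59694 Hz.
Rearranging, u = v · (f₂ − f₀)/(f₂ + f₀) = 1527 × -115/119503 ≈ -1.47 m/s.
So the fish school is moving at 1.47 m/s away from the emitter.

1.47 m/s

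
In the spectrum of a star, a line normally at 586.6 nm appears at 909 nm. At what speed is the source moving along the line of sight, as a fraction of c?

λ'/λ₀ = 1.5496 > 1 (redshift), so the source is receding.
λ'/λ₀ = √((1 + β)/(1 − β)) for a receding source ⇒ β = (r² − 1)/(r² + 1) with r = λ'/λ₀.
β = (2.4013 − 1)/(2.4013 + 1) ≈ 0.412.

0.412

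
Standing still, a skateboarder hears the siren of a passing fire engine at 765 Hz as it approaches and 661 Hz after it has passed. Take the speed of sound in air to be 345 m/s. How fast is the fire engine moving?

f₁/f₂ = (v + v_s)/(v − v_s), so v_s = v · (f₁ − f₂)/(f₁ + f₂).
v_s = 345 × (765 − 661)/(765 + 661) = 345 × 104/1426 ≈ 25 m/s.

25 m/s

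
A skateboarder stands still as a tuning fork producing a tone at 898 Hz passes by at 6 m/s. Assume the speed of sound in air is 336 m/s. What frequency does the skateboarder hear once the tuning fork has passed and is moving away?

Receding: f₂ = f · v/(v + v_s) = 898 × 336/342 ≈ 882 Hz.

882 Hz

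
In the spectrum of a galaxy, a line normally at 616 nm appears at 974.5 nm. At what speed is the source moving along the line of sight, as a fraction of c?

λ'/λ₀ = 1.5820 > 1 (redshift), so the source is receding.
λ'/λ₀ = √((1 + β)/(1 − β)) for a receding source ⇒ β = (r² − 1)/(r² + 1) with r = λ'/λ₀.
β = (2.5027 − 1)/(2.5027 + 1) ≈ 0.429.

0.429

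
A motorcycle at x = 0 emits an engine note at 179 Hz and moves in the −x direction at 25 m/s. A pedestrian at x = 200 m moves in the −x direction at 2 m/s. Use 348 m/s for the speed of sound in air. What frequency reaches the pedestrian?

168 Hz

The observer lies on the +x side, so the source is heading away from the observer and the observer is heading toward the source.
General Doppler shift: f' = f · (v + v_o)/(v + v_s).
f' = 179 × (348 + 2)/(348 + 25) = 179 × 350/373 ≈ 168 Hz.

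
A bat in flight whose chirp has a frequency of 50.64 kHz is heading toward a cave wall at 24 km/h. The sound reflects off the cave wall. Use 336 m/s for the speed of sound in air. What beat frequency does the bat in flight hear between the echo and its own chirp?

2050 Hz

24 km/h = 6.667 m/s.
The cave wall receives the sound from a moving source: f₁ = f₀ · v/(v − v_e) = 50.64 × 336/329.33 ≈ 51.67 kHz.
On the return leg the bat in flight is a moving observer: f₂ = f₁ · (v + v_e)/v = 51.67 × 342.67/336 ≈ 52.69 kHz.
Beat against the emitted tone (with f₀ = 50640 Hz): |f₂ − f₀| = 2v_e·f₀/(v − v_e) = 2 × 6.667 × 50640/329.33 ≈ 2050 Hz.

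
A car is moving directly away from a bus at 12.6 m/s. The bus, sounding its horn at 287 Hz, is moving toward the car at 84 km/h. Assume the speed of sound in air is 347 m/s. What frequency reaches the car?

297 Hz

84 km/h = 23.33 m/s.
General Doppler shift: f' = f · (v − v_o)/(v − v_s).
f' = 287 × (347 − 12.6)/(347 − 23.33) = 287 × 334.4/323.67 ≈ 297 Hz.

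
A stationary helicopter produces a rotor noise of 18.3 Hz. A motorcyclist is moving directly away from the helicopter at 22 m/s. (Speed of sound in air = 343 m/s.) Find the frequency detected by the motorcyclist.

Only the observer moves, away from the source, so f' = f · (v − v_o)/v.
f' = 18.3 × (343 − 22)/343 = 18.3 × 321/343 ≈ 17.1 Hz.

17.1 Hz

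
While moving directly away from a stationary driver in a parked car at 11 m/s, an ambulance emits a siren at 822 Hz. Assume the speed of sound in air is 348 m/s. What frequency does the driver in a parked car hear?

797 Hz

With the source moving away from a stationary observer, f' = f · v/(v + v_s).
f' = 822 × 348/(348 + 11) = 822 × 348/359 ≈ 797 Hz.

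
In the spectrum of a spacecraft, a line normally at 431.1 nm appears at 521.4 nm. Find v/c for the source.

λ'/λ₀ = 1.2095 > 1 (redshift), so the source is receding.
λ'/λ₀ = √((1 + β)/(1 − β)) for a receding source ⇒ β = (r² − 1)/(r² + 1) with r = λ'/λ₀.
β = (1.4628 − 1)/(1.4628 + 1) ≈ 0.188.

0.188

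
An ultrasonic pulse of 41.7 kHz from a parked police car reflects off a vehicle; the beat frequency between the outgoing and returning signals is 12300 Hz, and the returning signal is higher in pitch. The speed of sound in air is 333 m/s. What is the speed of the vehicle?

43 m/s

Double Doppler shift off a moving reflector: f₂ = f₀ · (v + u)/(v − u) (u > 0 toward emitter).
Returning signal is higher, so f₂ = f₀ + Δf = 41700 + 12300 = 54000 Hz.
Rearranging, u = v · (f₂ − f₀)/(f₂ + f₀) = 333 × 12300/95700 ≈ 43 m/s.
So the vehicle is moving at 43 m/s toward the emitter.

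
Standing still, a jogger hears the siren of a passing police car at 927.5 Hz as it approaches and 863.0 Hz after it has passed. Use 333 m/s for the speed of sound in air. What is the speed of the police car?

12.0 m/s

f₁/f₂ = (v + v_s)/(v − v_s), so v_s = v · (f₁ − f₂)/(f₁ + f₂).
v_s = 333 × (927.5 − 863.0)/(927.5 + 863.0) = 333 × 64.5/1790.5 ≈ 12.0 m/s.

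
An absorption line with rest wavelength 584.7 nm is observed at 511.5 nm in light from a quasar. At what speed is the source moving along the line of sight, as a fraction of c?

λ'/λ₀ = 0.8748 < 1 (blueshift), so the source is approaching.
λ'/λ₀ = √((1 − β)/(1 + β)) for an approaching source ⇒ β = (1 − r²)/(1 + r²) with r = λ'/λ₀.
β = (1 − 0.7653)/(1 + 0.7653) ≈ 0.133.

0.133c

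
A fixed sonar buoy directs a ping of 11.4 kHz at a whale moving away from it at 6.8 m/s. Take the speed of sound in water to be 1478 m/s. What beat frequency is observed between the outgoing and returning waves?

The whale first receives the wave as a moving observer: f₁ = f₀ · (v − u)/v = 11.4 × (1478 − 6.8)/1478 ≈ 11.3476 kHz.
The reflection then acts as a moving source: f₂ = f₁ · v/(v + u) ≈ 11.2956 kHz.
Beat frequency (with f₀ = 11400 Hz): |f₂ − f₀| = 2u·f₀/(v + u) = 2 × 6.8 × 11400/1484.8 ≈ 104 Hz.

104 Hz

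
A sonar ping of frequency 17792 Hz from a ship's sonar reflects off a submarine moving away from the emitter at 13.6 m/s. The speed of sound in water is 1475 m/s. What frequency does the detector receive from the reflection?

17467 Hz

At the submarine (a moving observer), f₁ = f₀ · (v − u)/v = 17792 × 1461.4/1475 ≈ 17628 Hz.
The reflection then acts as a moving source: f₂ = f₁ · v/(v + u) ≈ 17467 Hz.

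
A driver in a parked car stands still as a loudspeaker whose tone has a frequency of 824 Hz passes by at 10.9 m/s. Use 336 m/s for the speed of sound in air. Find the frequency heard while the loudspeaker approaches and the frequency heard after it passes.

Approaching: f₁ = f · v/(v − v_s) = 824 × 336/325.1 ≈ 852 Hz.
Receding: f₂ = f · v/(v + v_s) = 824 × 336/346.9 ≈ 798 Hz.

852 Hz approaching; 798 Hz receding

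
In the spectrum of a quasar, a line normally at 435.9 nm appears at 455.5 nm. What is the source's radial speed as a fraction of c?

0.044c

λ'/λ₀ = 1.0450 > 1 (redshift), so the source is receding.
λ'/λ₀ = √((1 + β)/(1 − β)) for a receding source ⇒ β = (r² − 1)/(r² + 1) with r = λ'/λ₀.
β = (1.0920 − 1)/(1.0920 + 1) ≈ 0.044.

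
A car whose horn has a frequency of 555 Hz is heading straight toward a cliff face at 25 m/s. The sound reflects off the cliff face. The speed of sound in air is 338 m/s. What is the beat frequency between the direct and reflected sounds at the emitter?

89 Hz

The cliff face receives the sound from a moving source: f₁ = f₀ · v/(v − v_e) = 555 × 338/313 ≈ 599.3 Hz.
On the return leg the car is a moving observer: f₂ = f₁ · (v + v_e)/v = 599.3 × 363/338 ≈ 643.7 Hz.
Equivalently f₂ = f₀ · (v + v_e)/(v − v_e).
Beat against the emitted tone: |f₂ − f₀| = 2v_e·f₀/(v − v_e) = 2 × 25 × 555/313 ≈ 89 Hz.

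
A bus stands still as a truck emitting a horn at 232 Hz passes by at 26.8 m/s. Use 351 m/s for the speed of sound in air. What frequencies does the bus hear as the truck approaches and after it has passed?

Approaching: f₁ = f · v/(v − v_s) = 232 × 351/324.2 ≈ 251 Hz.
Receding: f₂ = f · v/(v + v_s) = 232 × 351/377.8 ≈ 216 Hz.

251 Hz approaching; 216 Hz receding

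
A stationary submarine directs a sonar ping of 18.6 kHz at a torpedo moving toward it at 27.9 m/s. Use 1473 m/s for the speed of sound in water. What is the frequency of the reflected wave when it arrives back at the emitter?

At the torpedo (a moving observer), f₁ = f₀ · (v + u)/v = 18.6 × 1500.9/1473 ≈ 18.95 kHz.
The reflection then acts as a moving source: f₂ = f₁ · v/(v − u) ≈ 19.32 kHz.
Equivalently f₂ = f₀ · (v + u)/(v − u).

19.32 kHz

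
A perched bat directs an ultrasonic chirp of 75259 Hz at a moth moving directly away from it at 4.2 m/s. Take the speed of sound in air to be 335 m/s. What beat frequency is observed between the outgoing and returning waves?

1864 Hz

At the moth (a moving observer), f₁ = f₀ · (v − u)/v = 75259 × 330.8/335 ≈ 74315 Hz.
The reflection then acts as a moving source: f₂ = f₁ · v/(v + u) ≈ 73395 Hz.
Beat frequency: |f₂ − f₀| = 2u·f₀/(v + u) = 2 × 4.2 × 75259/339.2 ≈ 1864 Hz.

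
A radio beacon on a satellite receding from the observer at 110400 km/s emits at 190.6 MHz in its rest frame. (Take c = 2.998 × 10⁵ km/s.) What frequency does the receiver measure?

129.5 MHz

β = v/c = 110400/299800 = 0.3682.
Relativistic Doppler for frequency: f' = f₀ · √((1 − β)/(1 + β)).
f' = 190.6 × √(0.6318/1.3682) = 190.6 × 0.67950 ≈ 129.5 MHz.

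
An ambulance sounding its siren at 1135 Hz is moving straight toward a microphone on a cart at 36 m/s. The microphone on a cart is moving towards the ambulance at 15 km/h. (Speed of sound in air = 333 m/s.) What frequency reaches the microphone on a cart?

1288 Hz

15 km/h = 4.167 m/s.
General Doppler shift: f' = f · (v + v_o)/(v − v_s).
f' = 1135 × (333 + 4.167)/(333 − 36) = 1135 × 337.17/297 ≈ 1288 Hz.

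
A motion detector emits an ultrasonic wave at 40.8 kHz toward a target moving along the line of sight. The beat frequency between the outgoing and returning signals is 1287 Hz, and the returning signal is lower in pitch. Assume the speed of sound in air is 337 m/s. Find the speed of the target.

5.4 m/s

Double Doppler shift off a moving reflector: f₂ = f₀ · (v + u)/(v − u) (u > 0 toward emitter).
Returning signal is lower, so f₂ = f₀ − Δf = 40800 − 1287 = 39513 Hz.
Rearranging, u = v · (f₂ − f₀)/(f₂ + f₀) = 337 × -1287/80313 ≈ -5.4 m/s.
So the target is moving at 5.4 m/s away from the emitter.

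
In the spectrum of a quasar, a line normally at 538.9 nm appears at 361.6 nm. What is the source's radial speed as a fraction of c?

0.379c

λ'/λ₀ = 0.6710 < 1 (blueshift), so the source is approaching.
λ'/λ₀ = √((1 − β)/(1 + β)) for an approaching source ⇒ β = (1 − r²)/(1 + r²) with r = λ'/λ₀.
β = (1 − 0.4502)/(1 + 0.4502) ≈ 0.379.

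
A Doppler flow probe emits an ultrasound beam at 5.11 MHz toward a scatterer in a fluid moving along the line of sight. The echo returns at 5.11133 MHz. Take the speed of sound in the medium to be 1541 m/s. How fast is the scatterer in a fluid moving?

0.20 m/s

Double Doppler shift off a moving reflector: f₂ = f₀ · (v + u)/(v − u) (u > 0 toward emitter).
Rearranging, u = v · (f₂ − f₀)/(f₂ + f₀) = 1541 × 0.00133/10.22133 ≈ 0.20 m/s.
So the scatterer in a fluid is moving at 0.20 m/s toward the emitter.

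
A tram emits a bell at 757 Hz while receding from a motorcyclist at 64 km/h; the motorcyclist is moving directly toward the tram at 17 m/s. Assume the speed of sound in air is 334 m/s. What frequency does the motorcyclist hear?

755 Hz

64 km/h = 17.78 m/s.
Both move, so f' = f · (v + v_o)/(v + v_s).
f' = 757 × (334 + 17)/(334 + 17.78) = 757 × 351/351.78 ≈ 755 Hz.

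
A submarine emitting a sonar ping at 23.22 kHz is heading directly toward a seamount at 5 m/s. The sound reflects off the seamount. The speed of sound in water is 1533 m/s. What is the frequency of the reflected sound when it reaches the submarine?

23.4 kHz

The seamount receives the sound from a moving source: f₁ = f₀ · v/(v − v_e) = 23.22 × 1533/1528 ≈ 23.3 kHz.
On the return leg the submarine is a moving observer: f₂ = f₁ · (v + v_e)/v = 23.3 × 1538/1533 ≈ 23.4 kHz.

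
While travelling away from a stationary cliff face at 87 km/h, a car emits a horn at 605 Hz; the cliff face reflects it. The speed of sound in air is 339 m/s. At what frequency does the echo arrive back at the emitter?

87 km/h = 24.17 m/s.
The cliff face receives the sound from a moving source: f₁ = f₀ · v/(v + v_e) = 605 × 339/363.17 ≈ 565 Hz.
On the return leg the car is a moving observer: f₂ = f₁ · (v − v_e)/v = 565 × 314.83/339 ≈ 524 Hz.
Equivalently f₂ = f₀ · (v − v_e)/(v + v_e).

524 Hz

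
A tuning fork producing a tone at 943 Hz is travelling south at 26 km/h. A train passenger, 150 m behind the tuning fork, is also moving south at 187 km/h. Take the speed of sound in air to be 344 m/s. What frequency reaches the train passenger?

26 km/h = 7.222 m/s; 187 km/h = 51.94 m/s.
The train passenger is behind, so the tuning fork is moving away from it while the train passenger is moving toward the tuning fork.
General Doppler shift: f' = f · (v + v_o)/(v + v_s).
f' = 943 × (344 + 51.94)/(344 + 7.222) = 943 × 395.94/351.22 ≈ 1063 Hz.

1063 Hz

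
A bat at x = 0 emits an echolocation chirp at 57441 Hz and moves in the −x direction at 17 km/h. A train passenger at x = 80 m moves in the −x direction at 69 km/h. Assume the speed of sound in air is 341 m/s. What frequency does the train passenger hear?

17 km/h = 4.722 m/s; 69 km/h = 19.17 m/s.
The observer lies on the +x side, so the source is heading away from the observer and the observer is heading toward the source.
Both move, so f' = f · (v + v_o)/(v + v_s).
f' = 57441 × (341 + 19.17)/(341 + 4.722) = 57441 × 360.17/345.72 ≈ 59841 Hz.

59841 Hz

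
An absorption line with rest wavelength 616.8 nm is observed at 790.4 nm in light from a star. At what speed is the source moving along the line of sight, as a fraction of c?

0.243c

λ'/λ₀ = 1.2815 > 1 (redshift), so the source is receding.
λ'/λ₀ = √((1 + β)/(1 − β)) for a receding source ⇒ β = (r² − 1)/(r² + 1) with r = λ'/λ₀.
β = (1.6421 − 1)/(1.6421 + 1) ≈ 0.243.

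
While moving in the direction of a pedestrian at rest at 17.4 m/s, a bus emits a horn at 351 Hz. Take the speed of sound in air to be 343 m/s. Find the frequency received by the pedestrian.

With the source moving toward a stationary observer, f' = f · v/(v − v_s).
f' = 351 × 343/(343 − 17.4) = 351 × 343/325.6 ≈ 370 Hz.

370 Hz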